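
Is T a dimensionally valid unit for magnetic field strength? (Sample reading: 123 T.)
No

magnetic field strength has SI base units: A / m
T does NOT reduce to A / m; a valid unit for magnetic field strength would be e.g. A/m.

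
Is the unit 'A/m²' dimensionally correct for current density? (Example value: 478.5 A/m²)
Yes

current density has SI base units: A / m^2
A/m² reduces to the same SI base units, so it is a valid unit for current density.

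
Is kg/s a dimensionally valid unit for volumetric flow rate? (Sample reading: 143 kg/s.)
No

volumetric flow rate has SI base units: m^3 / s
kg/s does NOT reduce to m^3 / s; a valid unit for volumetric flow rate would be e.g. m³/s.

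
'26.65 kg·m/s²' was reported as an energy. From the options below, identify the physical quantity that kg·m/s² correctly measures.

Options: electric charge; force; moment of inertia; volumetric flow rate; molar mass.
force

energy should have units dimensionally equivalent to kg * m^2 / s^2 (e.g. J).
The given unit 'kg·m/s²' reduces to kg * m / s^2. Of the listed options, that is the dimensionality of force.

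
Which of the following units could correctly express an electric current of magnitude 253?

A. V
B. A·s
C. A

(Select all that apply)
C

electric current has SI base units: A

Checking each option against A:
  A. V: ✗ does not match
  B. A·s: ✗ does not match
  C. A: ✓ matches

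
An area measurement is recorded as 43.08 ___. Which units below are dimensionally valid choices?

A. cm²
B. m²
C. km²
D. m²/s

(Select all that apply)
A, B, C

area has SI base units: m^2

Checking each option against m^2:
  A. cm²: ✓ matches
  B. m²: ✓ matches
  C. km²: ✓ matches
  D. m²/s: ✗ does not match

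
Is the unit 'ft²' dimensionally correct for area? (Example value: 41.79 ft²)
Yes

area has SI base units: m^2
ft² reduces to the same SI base units, so it is a valid unit for area.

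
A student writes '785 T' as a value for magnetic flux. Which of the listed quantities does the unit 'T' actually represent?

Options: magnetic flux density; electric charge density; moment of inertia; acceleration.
magnetic flux density

magnetic flux should have units dimensionally equivalent to kg * m^2 / (A * s^2) (e.g. Wb).
The given unit 'T' reduces to kg / (A * s^2). Of the listed options, that is the dimensionality of magnetic flux density.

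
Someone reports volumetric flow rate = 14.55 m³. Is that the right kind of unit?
No

volumetric flow rate has SI base units: m^3 / s
m³ does NOT reduce to m^3 / s; a valid unit for volumetric flow rate would be e.g. m³/s.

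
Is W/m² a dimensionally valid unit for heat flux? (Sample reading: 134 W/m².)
Yes

heat flux has SI base units: kg / s^3
W/m² reduces to the same SI base units, so it is a valid unit for heat flux.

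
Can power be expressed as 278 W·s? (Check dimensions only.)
No

power has SI base units: kg * m^2 / s^3
W·s does NOT reduce to kg * m^2 / s^3; a valid unit for power would be e.g. W.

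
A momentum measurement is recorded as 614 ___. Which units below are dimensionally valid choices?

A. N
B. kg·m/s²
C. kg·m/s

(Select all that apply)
C

momentum has SI base units: kg * m / s

Checking each option against kg * m / s:
  A. N: ✗ does not match
  B. kg·m/s²: ✗ does not match
  C. kg·m/s: ✓ matches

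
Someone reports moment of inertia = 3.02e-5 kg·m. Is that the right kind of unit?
No

moment of inertia has SI base units: kg * m^2
kg·m does NOT reduce to kg * m^2; a valid unit for moment of inertia would be e.g. kg·m².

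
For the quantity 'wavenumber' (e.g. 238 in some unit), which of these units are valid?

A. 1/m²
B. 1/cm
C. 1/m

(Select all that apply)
B, C

wavenumber has SI base units: 1 / m

Checking each option against 1 / m:
  A. 1/m²: ✗ does not match
  B. 1/cm: ✓ matches
  C. 1/m: ✓ matches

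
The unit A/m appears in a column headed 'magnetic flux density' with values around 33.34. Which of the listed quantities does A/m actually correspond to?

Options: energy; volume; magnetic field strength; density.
magnetic field strength

magnetic flux density should have units dimensionally equivalent to kg / (A * s^2) (e.g. T).
The given unit 'A/m' reduces to A / m. Of the listed options, that is the dimensionality of magnetic field strength.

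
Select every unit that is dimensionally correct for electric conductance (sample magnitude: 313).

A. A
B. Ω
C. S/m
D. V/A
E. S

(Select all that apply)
E

electric conductance has SI base units: A^2 * s^3 / (kg * m^2)

Checking each option against A^2 * s^3 / (kg * m^2):
  A. A: ✗ does not match
  B. Ω: ✗ does not match
  C. S/m: ✗ does not match
  D. V/A: ✗ does not match
  E. S: ✓ matches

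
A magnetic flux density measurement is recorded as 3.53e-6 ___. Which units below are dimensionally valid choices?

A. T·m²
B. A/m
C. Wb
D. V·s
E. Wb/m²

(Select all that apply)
E

magnetic flux density has SI base units: kg / (A * s^2)

Checking each option against kg / (A * s^2):
  A. T·m²: ✗ does not match
  B. A/m: ✗ does not match
  C. Wb: ✗ does not match
  D. V·s: ✗ does not match
  E. Wb/m²: ✓ matches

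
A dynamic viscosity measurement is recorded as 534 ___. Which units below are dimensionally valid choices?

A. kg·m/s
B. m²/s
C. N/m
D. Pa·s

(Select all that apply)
D

dynamic viscosity has SI base units: kg / (m * s)

Checking each option against kg / (m * s):
  A. kg·m/s: ✗ does not match
  B. m²/s: ✗ does not match
  C. N/m: ✗ does not match
  D. Pa·s: ✓ matches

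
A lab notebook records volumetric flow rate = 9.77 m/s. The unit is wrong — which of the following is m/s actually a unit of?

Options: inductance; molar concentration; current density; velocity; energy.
velocity

volumetric flow rate should have units dimensionally equivalent to m^3 / s (e.g. m³/s).
The given unit 'm/s' reduces to m / s. Of the listed options, that is the dimensionality of velocity.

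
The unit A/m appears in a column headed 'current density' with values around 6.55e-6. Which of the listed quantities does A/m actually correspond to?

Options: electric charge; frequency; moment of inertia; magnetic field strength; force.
magnetic field strength

current density should have units dimensionally equivalent to A / m^2 (e.g. A/m²).
The given unit 'A/m' reduces to A / m. Of the listed options, that is the dimensionality of magnetic field strength.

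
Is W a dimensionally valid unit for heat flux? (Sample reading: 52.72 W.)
No

heat flux has SI base units: kg / s^3
W does NOT reduce to kg / s^3; a valid unit for heat flux would be e.g. W/m².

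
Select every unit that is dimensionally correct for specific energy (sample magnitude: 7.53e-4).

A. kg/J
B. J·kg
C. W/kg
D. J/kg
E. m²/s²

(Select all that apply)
D, E

specific energy has SI base units: m^2 / s^2

Checking each option against m^2 / s^2:
  A. kg/J: ✗ does not match
  B. J·kg: ✗ does not match
  C. W/kg: ✗ does not match
  D. J/kg: ✓ matches
  E. m²/s²: ✓ matches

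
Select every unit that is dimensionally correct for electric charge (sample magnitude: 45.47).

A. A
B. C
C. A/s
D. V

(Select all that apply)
B

electric charge has SI base units: A * s

Checking each option against A * s:
  A. A: ✗ does not match
  B. C: ✓ matches
  C. A/s: ✗ does not match
  D. V: ✗ does not match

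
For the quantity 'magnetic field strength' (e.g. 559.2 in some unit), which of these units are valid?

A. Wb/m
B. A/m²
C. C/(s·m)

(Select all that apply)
C

magnetic field strength has SI base units: A / m

Checking each option against A / m:
  A. Wb/m: ✗ does not match
  B. A/m²: ✗ does not match
  C. C/(s·m): ✓ matches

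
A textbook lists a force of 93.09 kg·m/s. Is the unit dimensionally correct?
No

force has SI base units: kg * m / s^2
kg·m/s does NOT reduce to kg * m / s^2; a valid unit for force would be e.g. N.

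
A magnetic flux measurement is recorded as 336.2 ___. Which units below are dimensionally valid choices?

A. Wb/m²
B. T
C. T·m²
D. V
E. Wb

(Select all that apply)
C, E

magnetic flux has SI base units: kg * m^2 / (A * s^2)

Checking each option against kg * m^2 / (A * s^2):
  A. Wb/m²: ✗ does not match
  B. T: ✗ does not match
  C. T·m²: ✓ matches
  D. V: ✗ does not match
  E. Wb: ✓ matches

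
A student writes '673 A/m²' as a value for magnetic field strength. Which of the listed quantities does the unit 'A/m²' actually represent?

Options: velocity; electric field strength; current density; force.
current density

magnetic field strength should have units dimensionally equivalent to A / m (e.g. A/m).
The given unit 'A/m²' reduces to A / m^2. Of the listed options, that is the dimensionality of current density.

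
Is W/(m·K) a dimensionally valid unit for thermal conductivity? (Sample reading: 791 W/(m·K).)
Yes

thermal conductivity has SI base units: kg * m / (s^3 * K)
W/(m·K) reduces to the same SI base units, so it is a valid unit for thermal conductivity.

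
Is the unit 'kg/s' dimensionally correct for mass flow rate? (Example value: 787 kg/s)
Yes

mass flow rate has SI base units: kg / s
kg/s reduces to the same SI base units, so it is a valid unit for mass flow rate.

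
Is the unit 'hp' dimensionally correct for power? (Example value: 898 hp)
Yes

power has SI base units: kg * m^2 / s^3
hp reduces to the same SI base units, so it is a valid unit for power.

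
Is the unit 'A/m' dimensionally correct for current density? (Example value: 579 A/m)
No

current density has SI base units: A / m^2
A/m does NOT reduce to A / m^2; a valid unit for current density would be e.g. A/m².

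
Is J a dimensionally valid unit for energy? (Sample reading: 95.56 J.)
Yes

energy has SI base units: kg * m^2 / s^2
J reduces to the same SI base units, so it is a valid unit for energy.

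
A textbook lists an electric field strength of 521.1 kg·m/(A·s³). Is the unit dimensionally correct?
Yes

electric field strength has SI base units: kg * m / (A * s^3)
kg·m/(A·s³) reduces to the same SI base units, so it is a valid unit for electric field strength.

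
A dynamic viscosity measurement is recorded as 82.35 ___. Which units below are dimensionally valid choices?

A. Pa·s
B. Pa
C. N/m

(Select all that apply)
A

dynamic viscosity has SI base units: kg / (m * s)

Checking each option against kg / (m * s):
  A. Pa·s: ✓ matches
  B. Pa: ✗ does not match
  C. N/m: ✗ does not match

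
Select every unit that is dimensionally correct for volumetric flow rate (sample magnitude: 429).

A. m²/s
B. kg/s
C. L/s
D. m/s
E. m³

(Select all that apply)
C

volumetric flow rate has SI base units: m^3 / s

Checking each option against m^3 / s:
  A. m²/s: ✗ does not match
  B. kg/s: ✗ does not match
  C. L/s: ✓ matches
  D. m/s: ✗ does not match
  E. m³: ✗ does not match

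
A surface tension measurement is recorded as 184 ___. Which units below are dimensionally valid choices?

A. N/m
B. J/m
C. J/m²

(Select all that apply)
A, C

surface tension has SI base units: kg / s^2

Checking each option against kg / s^2:
  A. N/m: ✓ matches
  B. J/m: ✗ does not match
  C. J/m²: ✓ matches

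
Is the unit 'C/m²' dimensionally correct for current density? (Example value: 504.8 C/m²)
No

current density has SI base units: A / m^2
C/m² does NOT reduce to A / m^2; a valid unit for current density would be e.g. A/m².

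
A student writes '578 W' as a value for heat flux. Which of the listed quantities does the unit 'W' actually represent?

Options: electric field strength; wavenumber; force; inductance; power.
power

heat flux should have units dimensionally equivalent to kg / s^3 (e.g. W/m²).
The given unit 'W' reduces to kg * m^2 / s^3. Of the listed options, that is the dimensionality of power.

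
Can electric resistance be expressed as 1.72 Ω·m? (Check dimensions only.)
No

electric resistance has SI base units: kg * m^2 / (A^2 * s^3)
Ω·m does NOT reduce to kg * m^2 / (A^2 * s^3); a valid unit for electric resistance would be e.g. Ω.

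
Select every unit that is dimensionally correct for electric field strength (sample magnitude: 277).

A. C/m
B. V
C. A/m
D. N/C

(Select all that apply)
D

electric field strength has SI base units: kg * m / (A * s^3)

Checking each option against kg * m / (A * s^3):
  A. C/m: ✗ does not match
  B. V: ✗ does not match
  C. A/m: ✗ does not match
  D. N/C: ✓ matches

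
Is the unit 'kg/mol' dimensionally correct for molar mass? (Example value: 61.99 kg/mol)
Yes

molar mass has SI base units: kg / mol
kg/mol reduces to the same SI base units, so it is a valid unit for molar mass.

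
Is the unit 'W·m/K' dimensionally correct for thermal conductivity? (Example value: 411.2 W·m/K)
No

thermal conductivity has SI base units: kg * m / (s^3 * K)
W·m/K does NOT reduce to kg * m / (s^3 * K); a valid unit for thermal conductivity would be e.g. W/(m·K).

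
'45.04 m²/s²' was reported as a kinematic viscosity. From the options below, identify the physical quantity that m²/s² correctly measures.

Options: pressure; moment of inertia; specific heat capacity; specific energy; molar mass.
specific energy

kinematic viscosity should have units dimensionally equivalent to m^2 / s (e.g. m²/s).
The given unit 'm²/s²' reduces to m^2 / s^2. Of the listed options, that is the dimensionality of specific energy.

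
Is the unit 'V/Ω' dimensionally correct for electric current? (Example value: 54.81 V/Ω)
Yes

electric current has SI base units: A
V/Ω reduces to the same SI base units, so it is a valid unit for electric current.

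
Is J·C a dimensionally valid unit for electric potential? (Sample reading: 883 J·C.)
No

electric potential has SI base units: kg * m^2 / (A * s^3)
J·C does NOT reduce to kg * m^2 / (A * s^3); a valid unit for electric potential would be e.g. V.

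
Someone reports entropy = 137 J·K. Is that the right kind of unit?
No

entropy has SI base units: kg * m^2 / (s^2 * K)
J·K does NOT reduce to kg * m^2 / (s^2 * K); a valid unit for entropy would be e.g. J/K.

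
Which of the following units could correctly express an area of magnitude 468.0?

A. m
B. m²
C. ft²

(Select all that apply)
B, C

area has SI base units: m^2

Checking each option against m^2:
  A. m: ✗ does not match
  B. m²: ✓ matches
  C. ft²: ✓ matches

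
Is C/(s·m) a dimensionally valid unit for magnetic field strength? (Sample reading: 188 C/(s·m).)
Yes

magnetic field strength has SI base units: A / m
C/(s·m) reduces to the same SI base units, so it is a valid unit for magnetic field strength.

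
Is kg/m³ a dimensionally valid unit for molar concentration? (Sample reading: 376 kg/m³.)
No

molar concentration has SI base units: mol / m^3
kg/m³ does NOT reduce to mol / m^3; a valid unit for molar concentration would be e.g. mol/m³.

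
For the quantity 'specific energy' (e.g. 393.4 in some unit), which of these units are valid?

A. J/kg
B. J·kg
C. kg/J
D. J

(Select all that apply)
A

specific energy has SI base units: m^2 / s^2

Checking each option against m^2 / s^2:
  A. J/kg: ✓ matches
  B. J·kg: ✗ does not match
  C. kg/J: ✗ does not match
  D. J: ✗ does not match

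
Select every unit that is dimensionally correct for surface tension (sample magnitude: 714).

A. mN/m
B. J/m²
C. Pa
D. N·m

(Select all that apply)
A, B

surface tension has SI base units: kg / s^2

Checking each option against kg / s^2:
  A. mN/m: ✓ matches
  B. J/m²: ✓ matches
  C. Pa: ✗ does not match
  D. N·m: ✗ does not match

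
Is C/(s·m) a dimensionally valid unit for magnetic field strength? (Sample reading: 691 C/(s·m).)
Yes

magnetic field strength has SI base units: A / m
C/(s·m) reduces to the same SI base units, so it is a valid unit for magnetic field strength.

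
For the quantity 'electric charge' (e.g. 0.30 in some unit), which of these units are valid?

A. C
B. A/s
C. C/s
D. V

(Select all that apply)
A

electric charge has SI base units: A * s

Checking each option against A * s:
  A. C: ✓ matches
  B. A/s: ✗ does not match
  C. C/s: ✗ does not match
  D. V: ✗ does not match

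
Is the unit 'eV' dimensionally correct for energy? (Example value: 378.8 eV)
Yes

energy has SI base units: kg * m^2 / s^2
eV reduces to the same SI base units, so it is a valid unit for energy.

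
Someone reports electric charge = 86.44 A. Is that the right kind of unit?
No

electric charge has SI base units: A * s
A does NOT reduce to A * s; a valid unit for electric charge would be e.g. C.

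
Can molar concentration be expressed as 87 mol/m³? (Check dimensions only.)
Yes

molar concentration has SI base units: mol / m^3
mol/m³ reduces to the same SI base units, so it is a valid unit for molar concentration.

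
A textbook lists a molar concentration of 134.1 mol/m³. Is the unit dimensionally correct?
Yes

molar concentration has SI base units: mol / m^3
mol/m³ reduces to the same SI base units, so it is a valid unit for molar concentration.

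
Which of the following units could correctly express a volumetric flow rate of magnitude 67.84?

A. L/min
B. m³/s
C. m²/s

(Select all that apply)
A, B

volumetric flow rate has SI base units: m^3 / s

Checking each option against m^3 / s:
  A. L/min: ✓ matches
  B. m³/s: ✓ matches
  C. m²/s: ✗ does not match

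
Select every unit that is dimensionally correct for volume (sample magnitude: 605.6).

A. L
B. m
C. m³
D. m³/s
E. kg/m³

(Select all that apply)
A, C

volume has SI base units: m^3

Checking each option against m^3:
  A. L: ✓ matches
  B. m: ✗ does not match
  C. m³: ✓ matches
  D. m³/s: ✗ does not match
  E. kg/m³: ✗ does not match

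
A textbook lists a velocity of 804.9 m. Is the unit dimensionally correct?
No

velocity has SI base units: m / s
m does NOT reduce to m / s; a valid unit for velocity would be e.g. m/s.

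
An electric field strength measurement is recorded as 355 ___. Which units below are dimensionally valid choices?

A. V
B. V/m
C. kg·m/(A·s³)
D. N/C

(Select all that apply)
B, C, D

electric field strength has SI base units: kg * m / (A * s^3)

Checking each option against kg * m / (A * s^3):
  A. V: ✗ does not match
  B. V/m: ✓ matches
  C. kg·m/(A·s³): ✓ matches
  D. N/C: ✓ matches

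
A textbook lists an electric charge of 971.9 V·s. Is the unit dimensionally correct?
No

electric charge has SI base units: A * s
V·s does NOT reduce to A * s; a valid unit for electric charge would be e.g. C.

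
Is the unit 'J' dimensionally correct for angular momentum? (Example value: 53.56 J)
No

angular momentum has SI base units: kg * m^2 / s
J does NOT reduce to kg * m^2 / s; a valid unit for angular momentum would be e.g. kg·m²/s.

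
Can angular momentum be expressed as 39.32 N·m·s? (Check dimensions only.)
Yes

angular momentum has SI base units: kg * m^2 / s
N·m·s reduces to the same SI base units, so it is a valid unit for angular momentum.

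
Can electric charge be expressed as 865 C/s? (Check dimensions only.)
No

electric charge has SI base units: A * s
C/s does NOT reduce to A * s; a valid unit for electric charge would be e.g. C.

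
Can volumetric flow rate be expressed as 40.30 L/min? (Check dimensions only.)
Yes

volumetric flow rate has SI base units: m^3 / s
L/min reduces to the same SI base units, so it is a valid unit for volumetric flow rate.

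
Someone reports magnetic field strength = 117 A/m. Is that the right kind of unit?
Yes

magnetic field strength has SI base units: A / m
A/m reduces to the same SI base units, so it is a valid unit for magnetic field strength.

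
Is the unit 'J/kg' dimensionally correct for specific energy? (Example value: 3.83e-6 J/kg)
Yes

specific energy has SI base units: m^2 / s^2
J/kg reduces to the same SI base units, so it is a valid unit for specific energy.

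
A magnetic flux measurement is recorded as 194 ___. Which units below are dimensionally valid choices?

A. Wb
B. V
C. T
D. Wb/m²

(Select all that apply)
A

magnetic flux has SI base units: kg * m^2 / (A * s^2)

Checking each option against kg * m^2 / (A * s^2):
  A. Wb: ✓ matches
  B. V: ✗ does not match
  C. T: ✗ does not match
  D. Wb/m²: ✗ does not match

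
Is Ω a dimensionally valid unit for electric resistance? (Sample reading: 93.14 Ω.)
Yes

electric resistance has SI base units: kg * m^2 / (A^2 * s^3)
Ω reduces to the same SI base units, so it is a valid unit for electric resistance.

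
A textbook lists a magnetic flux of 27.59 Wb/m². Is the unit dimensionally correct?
No

magnetic flux has SI base units: kg * m^2 / (A * s^2)
Wb/m² does NOT reduce to kg * m^2 / (A * s^2); a valid unit for magnetic flux would be e.g. Wb.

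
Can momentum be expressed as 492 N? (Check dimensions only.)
No

momentum has SI base units: kg * m / s
N does NOT reduce to kg * m / s; a valid unit for momentum would be e.g. kg·m/s.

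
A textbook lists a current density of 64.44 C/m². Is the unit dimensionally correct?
No

current density has SI base units: A / m^2
C/m² does NOT reduce to A / m^2; a valid unit for current density would be e.g. A/m².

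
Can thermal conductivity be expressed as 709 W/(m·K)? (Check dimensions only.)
Yes

thermal conductivity has SI base units: kg * m / (s^3 * K)
W/(m·K) reduces to the same SI base units, so it is a valid unit for thermal conductivity.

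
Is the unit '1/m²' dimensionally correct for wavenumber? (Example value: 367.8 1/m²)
No

wavenumber has SI base units: 1 / m
1/m² does NOT reduce to 1 / m; a valid unit for wavenumber would be e.g. 1/m.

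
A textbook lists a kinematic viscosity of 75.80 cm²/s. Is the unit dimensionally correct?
Yes

kinematic viscosity has SI base units: m^2 / s
cm²/s reduces to the same SI base units, so it is a valid unit for kinematic viscosity.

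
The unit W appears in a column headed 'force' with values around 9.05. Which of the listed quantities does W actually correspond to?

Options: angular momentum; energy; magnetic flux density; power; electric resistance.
power

force should have units dimensionally equivalent to kg * m / s^2 (e.g. N).
The given unit 'W' reduces to kg * m^2 / s^3. Of the listed options, that is the dimensionality of power.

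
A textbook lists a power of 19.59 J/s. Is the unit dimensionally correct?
Yes

power has SI base units: kg * m^2 / s^3
J/s reduces to the same SI base units, so it is a valid unit for power.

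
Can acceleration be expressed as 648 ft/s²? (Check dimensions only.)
Yes

acceleration has SI base units: m / s^2
ft/s² reduces to the same SI base units, so it is a valid unit for acceleration.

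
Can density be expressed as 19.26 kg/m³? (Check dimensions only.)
Yes

density has SI base units: kg / m^3
kg/m³ reduces to the same SI base units, so it is a valid unit for density.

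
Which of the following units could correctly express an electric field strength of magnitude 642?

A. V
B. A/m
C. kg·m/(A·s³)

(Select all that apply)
C

electric field strength has SI base units: kg * m / (A * s^3)

Checking each option against kg * m / (A * s^3):
  A. V: ✗ does not match
  B. A/m: ✗ does not match
  C. kg·m/(A·s³): ✓ matches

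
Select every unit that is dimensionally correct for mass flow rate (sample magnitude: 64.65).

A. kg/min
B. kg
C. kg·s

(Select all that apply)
A

mass flow rate has SI base units: kg / s

Checking each option against kg / s:
  A. kg/min: ✓ matches
  B. kg: ✗ does not match
  C. kg·s: ✗ does not match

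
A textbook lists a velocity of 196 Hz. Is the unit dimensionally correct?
No

velocity has SI base units: m / s
Hz does NOT reduce to m / s; a valid unit for velocity would be e.g. m/s.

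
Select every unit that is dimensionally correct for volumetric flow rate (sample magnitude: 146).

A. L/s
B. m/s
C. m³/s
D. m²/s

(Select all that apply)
A, C

volumetric flow rate has SI base units: m^3 / s

Checking each option against m^3 / s:
  A. L/s: ✓ matches
  B. m/s: ✗ does not match
  C. m³/s: ✓ matches
  D. m²/s: ✗ does not match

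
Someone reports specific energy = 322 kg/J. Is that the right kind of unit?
No

specific energy has SI base units: m^2 / s^2
kg/J does NOT reduce to m^2 / s^2; a valid unit for specific energy would be e.g. J/kg.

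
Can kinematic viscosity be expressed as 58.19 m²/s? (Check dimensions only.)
Yes

kinematic viscosity has SI base units: m^2 / s
m²/s reduces to the same SI base units, so it is a valid unit for kinematic viscosity.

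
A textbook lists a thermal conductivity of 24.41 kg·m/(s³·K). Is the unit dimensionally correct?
Yes

thermal conductivity has SI base units: kg * m / (s^3 * K)
kg·m/(s³·K) reduces to the same SI base units, so it is a valid unit for thermal conductivity.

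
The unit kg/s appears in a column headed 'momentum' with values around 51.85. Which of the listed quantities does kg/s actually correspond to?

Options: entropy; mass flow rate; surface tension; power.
mass flow rate

momentum should have units dimensionally equivalent to kg * m / s (e.g. kg·m/s).
The given unit 'kg/s' reduces to kg / s. Of the listed options, that is the dimensionality of mass flow rate.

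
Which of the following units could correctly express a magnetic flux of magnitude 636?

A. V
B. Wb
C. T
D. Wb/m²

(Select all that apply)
B

magnetic flux has SI base units: kg * m^2 / (A * s^2)

Checking each option against kg * m^2 / (A * s^2):
  A. V: ✗ does not match
  B. Wb: ✓ matches
  C. T: ✗ does not match
  D. Wb/m²: ✗ does not match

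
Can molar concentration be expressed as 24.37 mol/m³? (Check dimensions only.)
Yes

molar concentration has SI base units: mol / m^3
mol/m³ reduces to the same SI base units, so it is a valid unit for molar concentration.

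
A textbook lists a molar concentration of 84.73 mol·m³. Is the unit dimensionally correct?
No

molar concentration has SI base units: mol / m^3
mol·m³ does NOT reduce to mol / m^3; a valid unit for molar concentration would be e.g. mol/m³.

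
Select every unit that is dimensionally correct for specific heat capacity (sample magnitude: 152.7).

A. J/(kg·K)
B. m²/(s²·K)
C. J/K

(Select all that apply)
A, B

specific heat capacity has SI base units: m^2 / (s^2 * K)

Checking each option against m^2 / (s^2 * K):
  A. J/(kg·K): ✓ matches
  B. m²/(s²·K): ✓ matches
  C. J/K: ✗ does not match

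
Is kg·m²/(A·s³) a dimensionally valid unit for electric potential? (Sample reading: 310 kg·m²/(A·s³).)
Yes

electric potential has SI base units: kg * m^2 / (A * s^3)
kg·m²/(A·s³) reduces to the same SI base units, so it is a valid unit for electric potential.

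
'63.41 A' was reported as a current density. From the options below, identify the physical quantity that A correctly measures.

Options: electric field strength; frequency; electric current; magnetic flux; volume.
electric current

current density should have units dimensionally equivalent to A / m^2 (e.g. A/m²).
The given unit 'A' reduces to A. Of the listed options, that is the dimensionality of electric current.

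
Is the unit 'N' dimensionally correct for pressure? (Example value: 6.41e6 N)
No

pressure has SI base units: kg / (m * s^2)
N does NOT reduce to kg / (m * s^2); a valid unit for pressure would be e.g. Pa.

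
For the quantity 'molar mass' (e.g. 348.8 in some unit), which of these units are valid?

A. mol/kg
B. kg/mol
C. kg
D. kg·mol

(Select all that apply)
B

molar mass has SI base units: kg / mol

Checking each option against kg / mol:
  A. mol/kg: ✗ does not match
  B. kg/mol: ✓ matches
  C. kg: ✗ does not match
  D. kg·mol: ✗ does not match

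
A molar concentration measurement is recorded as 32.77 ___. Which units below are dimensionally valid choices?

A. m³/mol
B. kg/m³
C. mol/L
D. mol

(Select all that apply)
C

molar concentration has SI base units: mol / m^3

Checking each option against mol / m^3:
  A. m³/mol: ✗ does not match
  B. kg/m³: ✗ does not match
  C. mol/L: ✓ matches
  D. mol: ✗ does not match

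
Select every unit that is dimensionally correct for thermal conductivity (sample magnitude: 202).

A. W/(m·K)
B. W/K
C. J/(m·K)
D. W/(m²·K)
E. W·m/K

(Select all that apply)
A

thermal conductivity has SI base units: kg * m / (s^3 * K)

Checking each option against kg * m / (s^3 * K):
  A. W/(m·K): ✓ matches
  B. W/K: ✗ does not match
  C. J/(m·K): ✗ does not match
  D. W/(m²·K): ✗ does not match
  E. W·m/K: ✗ does not match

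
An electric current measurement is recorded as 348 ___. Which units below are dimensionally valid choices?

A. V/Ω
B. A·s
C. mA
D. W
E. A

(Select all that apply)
A, C, E

electric current has SI base units: A

Checking each option against A:
  A. V/Ω: ✓ matches
  B. A·s: ✗ does not match
  C. mA: ✓ matches
  D. W: ✗ does not match
  E. A: ✓ matches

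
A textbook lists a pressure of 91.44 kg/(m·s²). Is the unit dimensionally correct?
Yes

pressure has SI base units: kg / (m * s^2)
kg/(m·s²) reduces to the same SI base units, so it is a valid unit for pressure.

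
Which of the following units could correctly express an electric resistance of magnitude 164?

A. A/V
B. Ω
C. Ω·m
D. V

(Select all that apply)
B

electric resistance has SI base units: kg * m^2 / (A^2 * s^3)

Checking each option against kg * m^2 / (A^2 * s^3):
  A. A/V: ✗ does not match
  B. Ω: ✓ matches
  C. Ω·m: ✗ does not match
  D. V: ✗ does not match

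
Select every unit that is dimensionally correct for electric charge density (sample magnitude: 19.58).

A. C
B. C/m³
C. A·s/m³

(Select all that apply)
B, C

electric charge density has SI base units: A * s / m^3

Checking each option against A * s / m^3:
  A. C: ✗ does not match
  B. C/m³: ✓ matches
  C. A·s/m³: ✓ matches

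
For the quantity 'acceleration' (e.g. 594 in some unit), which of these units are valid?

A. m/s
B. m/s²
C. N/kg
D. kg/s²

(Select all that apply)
B, C

acceleration has SI base units: m / s^2

Checking each option against m / s^2:
  A. m/s: ✗ does not match
  B. m/s²: ✓ matches
  C. N/kg: ✓ matches
  D. kg/s²: ✗ does not match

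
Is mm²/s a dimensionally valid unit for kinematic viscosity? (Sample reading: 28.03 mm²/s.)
Yes

kinematic viscosity has SI base units: m^2 / s
mm²/s reduces to the same SI base units, so it is a valid unit for kinematic viscosity.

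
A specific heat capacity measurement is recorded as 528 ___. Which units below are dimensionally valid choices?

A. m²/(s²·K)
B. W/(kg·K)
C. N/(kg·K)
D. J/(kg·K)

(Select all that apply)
A, D

specific heat capacity has SI base units: m^2 / (s^2 * K)

Checking each option against m^2 / (s^2 * K):
  A. m²/(s²·K): ✓ matches
  B. W/(kg·K): ✗ does not match
  C. N/(kg·K): ✗ does not match
  D. J/(kg·K): ✓ matches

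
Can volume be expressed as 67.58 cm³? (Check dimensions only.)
Yes

volume has SI base units: m^3
cm³ reduces to the same SI base units, so it is a valid unit for volume.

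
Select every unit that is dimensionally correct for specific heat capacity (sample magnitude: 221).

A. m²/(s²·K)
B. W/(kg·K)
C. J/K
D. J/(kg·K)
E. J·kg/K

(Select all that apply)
A, D

specific heat capacity has SI base units: m^2 / (s^2 * K)

Checking each option against m^2 / (s^2 * K):
  A. m²/(s²·K): ✓ matches
  B. W/(kg·K): ✗ does not match
  C. J/K: ✗ does not match
  D. J/(kg·K): ✓ matches
  E. J·kg/K: ✗ does not match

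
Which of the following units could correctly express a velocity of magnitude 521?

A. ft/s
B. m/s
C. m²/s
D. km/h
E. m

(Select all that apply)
A, B, D

velocity has SI base units: m / s

Checking each option against m / s:
  A. ft/s: ✓ matches
  B. m/s: ✓ matches
  C. m²/s: ✗ does not match
  D. km/h: ✓ matches
  E. m: ✗ does not match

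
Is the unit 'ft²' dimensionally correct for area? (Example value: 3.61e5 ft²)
Yes

area has SI base units: m^2
ft² reduces to the same SI base units, so it is a valid unit for area.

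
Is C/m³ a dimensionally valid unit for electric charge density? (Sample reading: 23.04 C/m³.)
Yes

electric charge density has SI base units: A * s / m^3
C/m³ reduces to the same SI base units, so it is a valid unit for electric charge density.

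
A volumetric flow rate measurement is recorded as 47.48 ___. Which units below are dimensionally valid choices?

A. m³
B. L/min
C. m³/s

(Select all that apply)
B, C

volumetric flow rate has SI base units: m^3 / s

Checking each option against m^3 / s:
  A. m³: ✗ does not match
  B. L/min: ✓ matches
  C. m³/s: ✓ matches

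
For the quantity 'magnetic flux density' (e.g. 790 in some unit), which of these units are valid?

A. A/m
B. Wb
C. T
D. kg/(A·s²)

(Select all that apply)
C, D

magnetic flux density has SI base units: kg / (A * s^2)

Checking each option against kg / (A * s^2):
  A. A/m: ✗ does not match
  B. Wb: ✗ does not match
  C. T: ✓ matches
  D. kg/(A·s²): ✓ matches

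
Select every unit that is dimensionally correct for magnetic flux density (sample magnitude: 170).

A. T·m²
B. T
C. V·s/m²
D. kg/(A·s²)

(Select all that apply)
B, C, D

magnetic flux density has SI base units: kg / (A * s^2)

Checking each option against kg / (A * s^2):
  A. T·m²: ✗ does not match
  B. T: ✓ matches
  C. V·s/m²: ✓ matches
  D. kg/(A·s²): ✓ matches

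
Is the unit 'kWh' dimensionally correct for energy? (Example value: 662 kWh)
Yes

energy has SI base units: kg * m^2 / s^2
kWh reduces to the same SI base units, so it is a valid unit for energy.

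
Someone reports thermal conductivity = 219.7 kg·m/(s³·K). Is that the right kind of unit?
Yes

thermal conductivity has SI base units: kg * m / (s^3 * K)
kg·m/(s³·K) reduces to the same SI base units, so it is a valid unit for thermal conductivity.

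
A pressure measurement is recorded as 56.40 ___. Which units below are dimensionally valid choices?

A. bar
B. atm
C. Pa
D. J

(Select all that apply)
A, B, C

pressure has SI base units: kg / (m * s^2)

Checking each option against kg / (m * s^2):
  A. bar: ✓ matches
  B. atm: ✓ matches
  C. Pa: ✓ matches
  D. J: ✗ does not match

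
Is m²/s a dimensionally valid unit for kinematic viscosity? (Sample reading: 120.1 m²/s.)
Yes

kinematic viscosity has SI base units: m^2 / s
m²/s reduces to the same SI base units, so it is a valid unit for kinematic viscosity.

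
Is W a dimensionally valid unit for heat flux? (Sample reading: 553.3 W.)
No

heat flux has SI base units: kg / s^3
W does NOT reduce to kg / s^3; a valid unit for heat flux would be e.g. W/m².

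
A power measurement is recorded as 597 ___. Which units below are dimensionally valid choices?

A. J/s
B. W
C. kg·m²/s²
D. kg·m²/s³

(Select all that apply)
A, B, D

power has SI base units: kg * m^2 / s^3

Checking each option against kg * m^2 / s^3:
  A. J/s: ✓ matches
  B. W: ✓ matches
  C. kg·m²/s²: ✗ does not match
  D. kg·m²/s³: ✓ matches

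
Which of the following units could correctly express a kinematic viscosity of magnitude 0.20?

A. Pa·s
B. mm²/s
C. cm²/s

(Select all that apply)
B, C

kinematic viscosity has SI base units: m^2 / s

Checking each option against m^2 / s:
  A. Pa·s: ✗ does not match
  B. mm²/s: ✓ matches
  C. cm²/s: ✓ matches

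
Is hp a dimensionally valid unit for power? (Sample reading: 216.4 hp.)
Yes

power has SI base units: kg * m^2 / s^3
hp reduces to the same SI base units, so it is a valid unit for power.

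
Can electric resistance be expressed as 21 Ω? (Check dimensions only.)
Yes

electric resistance has SI base units: kg * m^2 / (A^2 * s^3)
Ω reduces to the same SI base units, so it is a valid unit for electric resistance.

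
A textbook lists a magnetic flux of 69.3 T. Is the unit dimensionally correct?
No

magnetic flux has SI base units: kg * m^2 / (A * s^2)
T does NOT reduce to kg * m^2 / (A * s^2); a valid unit for magnetic flux would be e.g. Wb.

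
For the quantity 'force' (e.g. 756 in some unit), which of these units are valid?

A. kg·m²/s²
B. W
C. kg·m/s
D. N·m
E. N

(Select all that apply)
E

force has SI base units: kg * m / s^2

Checking each option against kg * m / s^2:
  A. kg·m²/s²: ✗ does not match
  B. W: ✗ does not match
  C. kg·m/s: ✗ does not match
  D. N·m: ✗ does not match
  E. N: ✓ matches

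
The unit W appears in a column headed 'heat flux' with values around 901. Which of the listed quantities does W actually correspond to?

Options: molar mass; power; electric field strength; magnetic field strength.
power

heat flux should have units dimensionally equivalent to kg / s^3 (e.g. W/m²).
The given unit 'W' reduces to kg * m^2 / s^3. Of the listed options, that is the dimensionality of power.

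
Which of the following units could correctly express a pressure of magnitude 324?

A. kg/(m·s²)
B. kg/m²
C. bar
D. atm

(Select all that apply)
A, C, D

pressure has SI base units: kg / (m * s^2)

Checking each option against kg / (m * s^2):
  A. kg/(m·s²): ✓ matches
  B. kg/m²: ✗ does not match
  C. bar: ✓ matches
  D. atm: ✓ matches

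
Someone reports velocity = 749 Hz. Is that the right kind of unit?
No

velocity has SI base units: m / s
Hz does NOT reduce to m / s; a valid unit for velocity would be e.g. m/s.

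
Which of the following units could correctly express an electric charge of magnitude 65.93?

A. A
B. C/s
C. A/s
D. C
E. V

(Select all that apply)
D

electric charge has SI base units: A * s

Checking each option against A * s:
  A. A: ✗ does not match
  B. C/s: ✗ does not match
  C. A/s: ✗ does not match
  D. C: ✓ matches
  E. V: ✗ does not match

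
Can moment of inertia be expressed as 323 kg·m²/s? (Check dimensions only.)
No

moment of inertia has SI base units: kg * m^2
kg·m²/s does NOT reduce to kg * m^2; a valid unit for moment of inertia would be e.g. kg·m².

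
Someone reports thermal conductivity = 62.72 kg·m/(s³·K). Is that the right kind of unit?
Yes

thermal conductivity has SI base units: kg * m / (s^3 * K)
kg·m/(s³·K) reduces to the same SI base units, so it is a valid unit for thermal conductivity.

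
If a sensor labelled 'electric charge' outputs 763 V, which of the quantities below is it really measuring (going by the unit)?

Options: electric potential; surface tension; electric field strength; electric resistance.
electric potential

electric charge should have units dimensionally equivalent to A * s (e.g. C).
The given unit 'V' reduces to kg * m^2 / (A * s^3). Of the listed options, that is the dimensionality of electric potential.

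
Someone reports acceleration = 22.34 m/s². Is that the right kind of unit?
Yes

acceleration has SI base units: m / s^2
m/s² reduces to the same SI base units, so it is a valid unit for acceleration.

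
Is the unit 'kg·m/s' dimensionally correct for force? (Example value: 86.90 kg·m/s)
No

force has SI base units: kg * m / s^2
kg·m/s does NOT reduce to kg * m / s^2; a valid unit for force would be e.g. N.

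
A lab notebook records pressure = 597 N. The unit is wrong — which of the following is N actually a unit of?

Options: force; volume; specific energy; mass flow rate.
force

pressure should have units dimensionally equivalent to kg / (m * s^2) (e.g. Pa).
The given unit 'N' reduces to kg * m / s^2. Of the listed options, that is the dimensionality of force.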